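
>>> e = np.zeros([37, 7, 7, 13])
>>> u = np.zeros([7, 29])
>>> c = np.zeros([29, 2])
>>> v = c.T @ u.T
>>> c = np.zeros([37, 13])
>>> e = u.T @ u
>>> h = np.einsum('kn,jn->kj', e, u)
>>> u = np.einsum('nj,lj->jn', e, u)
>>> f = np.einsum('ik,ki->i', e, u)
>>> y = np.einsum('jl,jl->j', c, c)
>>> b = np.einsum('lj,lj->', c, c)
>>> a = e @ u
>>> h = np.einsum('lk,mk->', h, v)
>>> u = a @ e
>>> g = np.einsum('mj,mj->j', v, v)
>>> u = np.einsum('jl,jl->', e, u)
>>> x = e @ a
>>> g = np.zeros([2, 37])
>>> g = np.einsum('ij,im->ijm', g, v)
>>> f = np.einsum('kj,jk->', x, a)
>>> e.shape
(29, 29)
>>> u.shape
()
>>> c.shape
(37, 13)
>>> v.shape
(2, 7)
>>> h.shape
()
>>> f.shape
()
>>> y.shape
(37,)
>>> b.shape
()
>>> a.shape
(29, 29)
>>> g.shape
(2, 37, 7)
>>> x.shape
(29, 29)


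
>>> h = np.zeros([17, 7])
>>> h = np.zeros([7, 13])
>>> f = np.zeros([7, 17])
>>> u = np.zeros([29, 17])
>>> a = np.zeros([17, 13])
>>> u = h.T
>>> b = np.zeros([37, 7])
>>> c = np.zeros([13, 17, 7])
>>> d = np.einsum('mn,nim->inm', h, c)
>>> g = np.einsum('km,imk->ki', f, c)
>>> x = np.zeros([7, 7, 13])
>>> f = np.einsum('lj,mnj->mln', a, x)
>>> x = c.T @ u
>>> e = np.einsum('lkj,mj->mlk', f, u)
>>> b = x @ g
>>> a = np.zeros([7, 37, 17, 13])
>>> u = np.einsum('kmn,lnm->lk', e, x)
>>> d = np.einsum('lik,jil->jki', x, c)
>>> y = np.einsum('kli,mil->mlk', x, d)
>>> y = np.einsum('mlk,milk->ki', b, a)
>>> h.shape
(7, 13)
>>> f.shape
(7, 17, 7)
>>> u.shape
(7, 13)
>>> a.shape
(7, 37, 17, 13)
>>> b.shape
(7, 17, 13)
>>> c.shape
(13, 17, 7)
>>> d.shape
(13, 7, 17)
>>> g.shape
(7, 13)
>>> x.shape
(7, 17, 7)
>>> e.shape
(13, 7, 17)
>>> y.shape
(13, 37)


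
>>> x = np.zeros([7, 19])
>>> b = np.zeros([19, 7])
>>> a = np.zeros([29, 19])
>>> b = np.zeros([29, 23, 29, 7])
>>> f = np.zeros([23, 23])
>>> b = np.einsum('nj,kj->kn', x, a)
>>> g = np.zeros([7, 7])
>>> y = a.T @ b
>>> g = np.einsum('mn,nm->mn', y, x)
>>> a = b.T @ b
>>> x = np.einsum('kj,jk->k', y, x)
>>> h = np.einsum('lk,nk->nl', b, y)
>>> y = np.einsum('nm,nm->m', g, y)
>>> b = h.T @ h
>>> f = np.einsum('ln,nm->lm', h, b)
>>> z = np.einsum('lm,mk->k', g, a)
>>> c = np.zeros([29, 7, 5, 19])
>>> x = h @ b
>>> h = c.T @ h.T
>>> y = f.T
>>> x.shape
(19, 29)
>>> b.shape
(29, 29)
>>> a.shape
(7, 7)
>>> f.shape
(19, 29)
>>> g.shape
(19, 7)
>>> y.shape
(29, 19)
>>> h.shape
(19, 5, 7, 19)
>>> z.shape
(7,)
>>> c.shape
(29, 7, 5, 19)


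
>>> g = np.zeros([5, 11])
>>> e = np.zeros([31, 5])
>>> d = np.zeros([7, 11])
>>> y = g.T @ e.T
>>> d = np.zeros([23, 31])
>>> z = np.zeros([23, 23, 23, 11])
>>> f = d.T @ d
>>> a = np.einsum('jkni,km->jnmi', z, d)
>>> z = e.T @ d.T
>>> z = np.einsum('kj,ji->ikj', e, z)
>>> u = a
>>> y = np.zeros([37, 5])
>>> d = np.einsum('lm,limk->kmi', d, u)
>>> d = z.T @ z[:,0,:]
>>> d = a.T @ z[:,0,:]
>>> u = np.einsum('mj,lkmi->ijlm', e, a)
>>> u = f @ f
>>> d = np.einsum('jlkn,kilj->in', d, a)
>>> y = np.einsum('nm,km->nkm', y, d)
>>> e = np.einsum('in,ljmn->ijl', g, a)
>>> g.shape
(5, 11)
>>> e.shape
(5, 23, 23)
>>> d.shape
(23, 5)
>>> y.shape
(37, 23, 5)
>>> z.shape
(23, 31, 5)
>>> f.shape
(31, 31)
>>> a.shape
(23, 23, 31, 11)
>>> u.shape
(31, 31)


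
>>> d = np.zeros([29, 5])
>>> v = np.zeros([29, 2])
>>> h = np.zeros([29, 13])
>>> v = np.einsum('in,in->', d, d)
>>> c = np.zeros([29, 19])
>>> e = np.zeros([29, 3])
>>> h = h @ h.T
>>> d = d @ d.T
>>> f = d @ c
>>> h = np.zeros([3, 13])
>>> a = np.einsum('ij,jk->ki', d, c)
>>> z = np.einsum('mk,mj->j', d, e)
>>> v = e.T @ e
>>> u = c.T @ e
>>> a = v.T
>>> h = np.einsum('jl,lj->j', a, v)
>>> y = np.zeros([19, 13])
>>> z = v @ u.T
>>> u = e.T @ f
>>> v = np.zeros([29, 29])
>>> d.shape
(29, 29)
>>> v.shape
(29, 29)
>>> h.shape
(3,)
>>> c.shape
(29, 19)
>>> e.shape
(29, 3)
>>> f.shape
(29, 19)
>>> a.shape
(3, 3)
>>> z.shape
(3, 19)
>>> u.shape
(3, 19)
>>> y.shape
(19, 13)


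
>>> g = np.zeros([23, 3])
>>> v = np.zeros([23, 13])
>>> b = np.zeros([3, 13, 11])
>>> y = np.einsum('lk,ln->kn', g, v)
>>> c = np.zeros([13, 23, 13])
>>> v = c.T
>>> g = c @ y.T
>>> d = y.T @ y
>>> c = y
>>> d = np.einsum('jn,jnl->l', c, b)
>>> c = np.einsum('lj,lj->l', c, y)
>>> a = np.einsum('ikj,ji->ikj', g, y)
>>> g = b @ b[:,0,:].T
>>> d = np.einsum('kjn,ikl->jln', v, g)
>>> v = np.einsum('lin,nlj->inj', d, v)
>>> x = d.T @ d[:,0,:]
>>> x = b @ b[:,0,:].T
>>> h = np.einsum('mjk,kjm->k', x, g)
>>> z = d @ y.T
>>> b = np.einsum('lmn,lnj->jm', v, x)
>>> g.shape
(3, 13, 3)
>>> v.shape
(3, 13, 13)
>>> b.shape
(3, 13)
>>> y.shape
(3, 13)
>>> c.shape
(3,)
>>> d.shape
(23, 3, 13)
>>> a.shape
(13, 23, 3)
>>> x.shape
(3, 13, 3)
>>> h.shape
(3,)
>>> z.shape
(23, 3, 3)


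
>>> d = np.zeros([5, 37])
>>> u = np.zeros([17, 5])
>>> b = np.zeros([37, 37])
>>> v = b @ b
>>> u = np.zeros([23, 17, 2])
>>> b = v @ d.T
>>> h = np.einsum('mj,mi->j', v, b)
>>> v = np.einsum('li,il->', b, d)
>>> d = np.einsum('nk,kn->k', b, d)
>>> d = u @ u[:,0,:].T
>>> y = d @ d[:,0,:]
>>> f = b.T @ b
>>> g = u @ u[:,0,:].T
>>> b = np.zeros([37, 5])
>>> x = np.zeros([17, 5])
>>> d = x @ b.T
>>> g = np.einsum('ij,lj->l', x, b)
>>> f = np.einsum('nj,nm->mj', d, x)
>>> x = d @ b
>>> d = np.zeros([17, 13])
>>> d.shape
(17, 13)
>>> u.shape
(23, 17, 2)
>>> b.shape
(37, 5)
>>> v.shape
()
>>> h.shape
(37,)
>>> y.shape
(23, 17, 23)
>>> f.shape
(5, 37)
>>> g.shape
(37,)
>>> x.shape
(17, 5)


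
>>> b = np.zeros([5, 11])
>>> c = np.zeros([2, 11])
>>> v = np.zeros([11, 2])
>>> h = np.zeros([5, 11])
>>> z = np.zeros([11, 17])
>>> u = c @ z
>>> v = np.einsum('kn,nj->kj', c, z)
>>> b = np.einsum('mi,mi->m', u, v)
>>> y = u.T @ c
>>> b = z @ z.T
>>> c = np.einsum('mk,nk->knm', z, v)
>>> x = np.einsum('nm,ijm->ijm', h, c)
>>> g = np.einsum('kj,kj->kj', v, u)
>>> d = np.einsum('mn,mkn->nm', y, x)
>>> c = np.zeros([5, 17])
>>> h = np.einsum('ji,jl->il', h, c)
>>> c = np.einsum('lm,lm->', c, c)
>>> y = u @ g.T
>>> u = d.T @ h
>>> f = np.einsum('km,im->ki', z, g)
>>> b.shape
(11, 11)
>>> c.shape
()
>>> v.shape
(2, 17)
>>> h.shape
(11, 17)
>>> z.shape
(11, 17)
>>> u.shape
(17, 17)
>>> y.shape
(2, 2)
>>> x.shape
(17, 2, 11)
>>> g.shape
(2, 17)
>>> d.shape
(11, 17)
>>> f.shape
(11, 2)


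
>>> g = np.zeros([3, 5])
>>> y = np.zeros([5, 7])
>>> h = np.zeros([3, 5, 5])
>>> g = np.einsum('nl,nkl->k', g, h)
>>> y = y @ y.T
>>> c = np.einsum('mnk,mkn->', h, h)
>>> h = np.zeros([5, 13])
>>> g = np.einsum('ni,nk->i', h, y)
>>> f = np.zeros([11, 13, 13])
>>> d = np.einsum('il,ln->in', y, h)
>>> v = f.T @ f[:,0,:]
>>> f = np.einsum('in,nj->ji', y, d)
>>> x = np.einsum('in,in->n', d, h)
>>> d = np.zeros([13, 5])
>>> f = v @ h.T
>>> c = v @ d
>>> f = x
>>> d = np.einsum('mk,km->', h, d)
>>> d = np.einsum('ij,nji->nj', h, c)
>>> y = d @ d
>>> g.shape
(13,)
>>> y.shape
(13, 13)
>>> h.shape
(5, 13)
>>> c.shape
(13, 13, 5)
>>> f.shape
(13,)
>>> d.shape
(13, 13)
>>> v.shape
(13, 13, 13)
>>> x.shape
(13,)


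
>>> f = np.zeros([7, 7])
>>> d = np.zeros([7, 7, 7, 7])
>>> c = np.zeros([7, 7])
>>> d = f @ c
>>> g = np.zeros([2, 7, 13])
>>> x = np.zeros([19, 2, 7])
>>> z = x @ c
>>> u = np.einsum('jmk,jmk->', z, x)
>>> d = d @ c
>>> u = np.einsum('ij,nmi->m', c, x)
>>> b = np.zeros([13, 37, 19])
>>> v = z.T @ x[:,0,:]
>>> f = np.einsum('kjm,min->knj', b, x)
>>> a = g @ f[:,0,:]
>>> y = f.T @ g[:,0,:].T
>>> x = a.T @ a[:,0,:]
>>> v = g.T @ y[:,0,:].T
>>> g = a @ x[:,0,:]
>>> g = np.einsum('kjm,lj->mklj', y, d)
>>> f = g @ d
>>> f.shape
(2, 37, 7, 7)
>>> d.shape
(7, 7)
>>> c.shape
(7, 7)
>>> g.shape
(2, 37, 7, 7)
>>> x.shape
(37, 7, 37)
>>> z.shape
(19, 2, 7)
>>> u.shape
(2,)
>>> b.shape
(13, 37, 19)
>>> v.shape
(13, 7, 37)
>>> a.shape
(2, 7, 37)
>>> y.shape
(37, 7, 2)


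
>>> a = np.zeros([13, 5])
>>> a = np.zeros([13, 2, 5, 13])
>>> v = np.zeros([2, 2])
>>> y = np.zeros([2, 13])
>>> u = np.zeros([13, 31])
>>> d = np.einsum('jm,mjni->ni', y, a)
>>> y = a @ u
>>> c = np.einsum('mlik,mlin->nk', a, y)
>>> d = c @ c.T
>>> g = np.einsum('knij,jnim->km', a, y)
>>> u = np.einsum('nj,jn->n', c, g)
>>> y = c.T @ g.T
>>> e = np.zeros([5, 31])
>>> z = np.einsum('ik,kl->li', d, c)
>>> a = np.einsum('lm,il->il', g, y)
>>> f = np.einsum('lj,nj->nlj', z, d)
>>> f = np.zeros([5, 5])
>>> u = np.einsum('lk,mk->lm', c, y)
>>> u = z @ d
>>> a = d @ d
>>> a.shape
(31, 31)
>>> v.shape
(2, 2)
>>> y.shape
(13, 13)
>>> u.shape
(13, 31)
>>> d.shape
(31, 31)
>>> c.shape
(31, 13)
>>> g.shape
(13, 31)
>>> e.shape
(5, 31)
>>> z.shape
(13, 31)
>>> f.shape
(5, 5)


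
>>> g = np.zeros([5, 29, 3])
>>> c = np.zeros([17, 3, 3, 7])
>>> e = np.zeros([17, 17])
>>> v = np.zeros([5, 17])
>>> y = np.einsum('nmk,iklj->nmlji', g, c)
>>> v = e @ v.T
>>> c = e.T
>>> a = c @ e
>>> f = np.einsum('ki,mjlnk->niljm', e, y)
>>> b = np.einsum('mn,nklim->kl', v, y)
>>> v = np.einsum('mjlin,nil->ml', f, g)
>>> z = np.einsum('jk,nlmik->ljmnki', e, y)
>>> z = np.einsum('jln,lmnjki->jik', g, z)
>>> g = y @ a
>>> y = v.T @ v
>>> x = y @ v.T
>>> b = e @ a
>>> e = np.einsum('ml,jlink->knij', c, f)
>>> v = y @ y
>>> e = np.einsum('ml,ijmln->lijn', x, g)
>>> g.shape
(5, 29, 3, 7, 17)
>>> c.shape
(17, 17)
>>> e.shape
(7, 5, 29, 17)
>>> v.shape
(3, 3)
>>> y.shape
(3, 3)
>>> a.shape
(17, 17)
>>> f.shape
(7, 17, 3, 29, 5)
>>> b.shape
(17, 17)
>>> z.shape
(5, 7, 17)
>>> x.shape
(3, 7)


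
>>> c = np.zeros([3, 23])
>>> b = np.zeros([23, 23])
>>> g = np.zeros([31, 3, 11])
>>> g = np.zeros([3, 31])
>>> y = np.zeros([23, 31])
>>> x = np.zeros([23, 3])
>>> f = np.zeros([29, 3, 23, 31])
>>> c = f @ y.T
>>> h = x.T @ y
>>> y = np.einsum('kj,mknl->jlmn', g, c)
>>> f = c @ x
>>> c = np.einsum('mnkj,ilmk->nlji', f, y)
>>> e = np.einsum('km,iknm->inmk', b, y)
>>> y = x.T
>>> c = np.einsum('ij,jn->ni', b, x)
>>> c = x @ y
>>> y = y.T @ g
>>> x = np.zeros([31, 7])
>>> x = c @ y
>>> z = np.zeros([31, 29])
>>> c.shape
(23, 23)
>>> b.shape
(23, 23)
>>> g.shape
(3, 31)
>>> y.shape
(23, 31)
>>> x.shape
(23, 31)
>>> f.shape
(29, 3, 23, 3)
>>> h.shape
(3, 31)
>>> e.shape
(31, 29, 23, 23)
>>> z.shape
(31, 29)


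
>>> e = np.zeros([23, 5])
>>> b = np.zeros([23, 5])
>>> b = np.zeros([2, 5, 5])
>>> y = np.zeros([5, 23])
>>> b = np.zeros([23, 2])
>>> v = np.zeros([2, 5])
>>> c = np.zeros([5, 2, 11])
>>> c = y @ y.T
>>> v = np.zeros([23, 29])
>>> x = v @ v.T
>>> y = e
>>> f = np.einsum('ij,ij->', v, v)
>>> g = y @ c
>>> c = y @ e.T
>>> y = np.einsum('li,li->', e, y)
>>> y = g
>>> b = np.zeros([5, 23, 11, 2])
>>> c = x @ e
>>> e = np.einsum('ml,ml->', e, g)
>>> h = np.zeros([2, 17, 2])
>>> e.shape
()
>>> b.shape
(5, 23, 11, 2)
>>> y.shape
(23, 5)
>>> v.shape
(23, 29)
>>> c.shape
(23, 5)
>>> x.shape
(23, 23)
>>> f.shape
()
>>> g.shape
(23, 5)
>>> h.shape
(2, 17, 2)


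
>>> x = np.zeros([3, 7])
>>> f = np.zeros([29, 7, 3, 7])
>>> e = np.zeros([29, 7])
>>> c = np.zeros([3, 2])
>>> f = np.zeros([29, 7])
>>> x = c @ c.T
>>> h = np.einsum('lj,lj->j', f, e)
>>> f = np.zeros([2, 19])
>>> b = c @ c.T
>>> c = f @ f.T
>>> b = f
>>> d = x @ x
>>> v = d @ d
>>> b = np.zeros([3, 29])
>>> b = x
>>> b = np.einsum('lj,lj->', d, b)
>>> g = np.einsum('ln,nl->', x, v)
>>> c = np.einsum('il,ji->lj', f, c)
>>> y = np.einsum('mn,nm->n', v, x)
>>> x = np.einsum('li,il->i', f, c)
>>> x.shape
(19,)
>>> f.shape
(2, 19)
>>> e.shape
(29, 7)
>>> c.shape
(19, 2)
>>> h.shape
(7,)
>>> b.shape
()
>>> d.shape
(3, 3)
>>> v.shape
(3, 3)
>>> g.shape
()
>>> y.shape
(3,)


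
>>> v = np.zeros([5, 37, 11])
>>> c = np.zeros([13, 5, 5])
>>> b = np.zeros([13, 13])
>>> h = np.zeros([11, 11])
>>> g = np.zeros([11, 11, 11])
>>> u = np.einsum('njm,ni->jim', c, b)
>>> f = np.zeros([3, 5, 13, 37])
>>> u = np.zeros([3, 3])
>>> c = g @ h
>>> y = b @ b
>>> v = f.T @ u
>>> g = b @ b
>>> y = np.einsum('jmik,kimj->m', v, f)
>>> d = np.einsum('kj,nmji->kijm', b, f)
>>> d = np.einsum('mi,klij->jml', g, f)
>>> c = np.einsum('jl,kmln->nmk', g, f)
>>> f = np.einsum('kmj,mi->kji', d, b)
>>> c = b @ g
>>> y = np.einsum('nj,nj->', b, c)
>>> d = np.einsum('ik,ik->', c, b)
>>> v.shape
(37, 13, 5, 3)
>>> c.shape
(13, 13)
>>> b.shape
(13, 13)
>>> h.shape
(11, 11)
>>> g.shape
(13, 13)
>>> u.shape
(3, 3)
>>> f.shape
(37, 5, 13)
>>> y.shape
()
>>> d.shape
()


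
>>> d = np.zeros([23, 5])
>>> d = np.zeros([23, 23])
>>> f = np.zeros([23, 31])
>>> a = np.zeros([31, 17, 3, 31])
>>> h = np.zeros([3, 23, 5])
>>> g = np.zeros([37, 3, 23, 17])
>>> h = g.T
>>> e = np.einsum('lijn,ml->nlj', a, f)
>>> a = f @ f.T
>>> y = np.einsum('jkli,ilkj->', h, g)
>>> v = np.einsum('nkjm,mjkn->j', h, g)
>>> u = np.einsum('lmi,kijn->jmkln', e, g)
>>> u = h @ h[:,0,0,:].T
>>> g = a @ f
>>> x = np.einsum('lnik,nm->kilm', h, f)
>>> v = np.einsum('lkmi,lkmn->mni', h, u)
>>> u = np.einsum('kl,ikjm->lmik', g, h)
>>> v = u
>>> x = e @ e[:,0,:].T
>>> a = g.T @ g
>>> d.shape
(23, 23)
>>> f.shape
(23, 31)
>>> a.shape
(31, 31)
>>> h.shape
(17, 23, 3, 37)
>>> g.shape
(23, 31)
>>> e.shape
(31, 31, 3)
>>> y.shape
()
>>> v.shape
(31, 37, 17, 23)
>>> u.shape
(31, 37, 17, 23)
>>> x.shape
(31, 31, 31)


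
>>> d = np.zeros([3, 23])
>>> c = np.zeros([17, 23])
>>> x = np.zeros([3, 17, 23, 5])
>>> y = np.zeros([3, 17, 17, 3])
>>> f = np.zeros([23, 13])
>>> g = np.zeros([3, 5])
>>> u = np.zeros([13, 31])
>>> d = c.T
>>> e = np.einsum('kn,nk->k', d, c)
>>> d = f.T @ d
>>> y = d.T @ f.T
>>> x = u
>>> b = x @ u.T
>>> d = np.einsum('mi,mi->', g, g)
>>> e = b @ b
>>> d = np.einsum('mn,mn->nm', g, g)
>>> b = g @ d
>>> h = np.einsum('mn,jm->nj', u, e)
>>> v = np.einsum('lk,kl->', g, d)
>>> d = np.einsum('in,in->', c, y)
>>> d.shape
()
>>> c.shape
(17, 23)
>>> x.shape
(13, 31)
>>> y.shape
(17, 23)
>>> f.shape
(23, 13)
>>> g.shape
(3, 5)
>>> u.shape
(13, 31)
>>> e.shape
(13, 13)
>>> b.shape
(3, 3)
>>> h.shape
(31, 13)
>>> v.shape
()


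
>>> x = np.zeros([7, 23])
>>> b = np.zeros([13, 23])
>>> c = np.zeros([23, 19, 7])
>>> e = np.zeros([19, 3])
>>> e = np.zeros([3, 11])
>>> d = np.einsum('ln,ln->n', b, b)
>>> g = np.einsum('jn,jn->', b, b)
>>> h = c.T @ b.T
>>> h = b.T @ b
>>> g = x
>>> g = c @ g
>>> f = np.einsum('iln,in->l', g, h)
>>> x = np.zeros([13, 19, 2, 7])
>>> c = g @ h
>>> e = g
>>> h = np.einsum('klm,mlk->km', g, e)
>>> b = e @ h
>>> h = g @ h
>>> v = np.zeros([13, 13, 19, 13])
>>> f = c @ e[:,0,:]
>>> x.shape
(13, 19, 2, 7)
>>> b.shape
(23, 19, 23)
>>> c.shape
(23, 19, 23)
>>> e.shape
(23, 19, 23)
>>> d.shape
(23,)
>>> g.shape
(23, 19, 23)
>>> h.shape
(23, 19, 23)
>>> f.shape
(23, 19, 23)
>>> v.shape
(13, 13, 19, 13)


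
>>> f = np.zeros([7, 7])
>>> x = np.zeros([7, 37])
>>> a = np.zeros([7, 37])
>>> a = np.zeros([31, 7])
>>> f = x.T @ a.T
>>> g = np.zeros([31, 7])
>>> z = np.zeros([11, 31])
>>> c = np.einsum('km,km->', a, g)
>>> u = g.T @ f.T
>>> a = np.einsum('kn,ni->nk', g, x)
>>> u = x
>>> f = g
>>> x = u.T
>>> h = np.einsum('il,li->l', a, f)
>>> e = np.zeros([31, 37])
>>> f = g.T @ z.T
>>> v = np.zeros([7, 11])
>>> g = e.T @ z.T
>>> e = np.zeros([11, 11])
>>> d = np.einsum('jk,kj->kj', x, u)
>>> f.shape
(7, 11)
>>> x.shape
(37, 7)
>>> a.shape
(7, 31)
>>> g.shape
(37, 11)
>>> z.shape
(11, 31)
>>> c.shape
()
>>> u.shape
(7, 37)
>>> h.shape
(31,)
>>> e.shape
(11, 11)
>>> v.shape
(7, 11)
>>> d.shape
(7, 37)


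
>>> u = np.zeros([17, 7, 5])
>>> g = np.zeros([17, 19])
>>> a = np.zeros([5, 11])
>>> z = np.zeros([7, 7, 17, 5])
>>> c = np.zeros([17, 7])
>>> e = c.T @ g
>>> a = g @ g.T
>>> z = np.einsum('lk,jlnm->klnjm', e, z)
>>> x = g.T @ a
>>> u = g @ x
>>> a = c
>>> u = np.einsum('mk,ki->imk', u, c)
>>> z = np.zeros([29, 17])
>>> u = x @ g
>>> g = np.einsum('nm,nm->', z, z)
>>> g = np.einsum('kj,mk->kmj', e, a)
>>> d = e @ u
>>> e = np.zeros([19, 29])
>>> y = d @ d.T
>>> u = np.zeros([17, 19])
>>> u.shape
(17, 19)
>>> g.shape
(7, 17, 19)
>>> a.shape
(17, 7)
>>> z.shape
(29, 17)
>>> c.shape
(17, 7)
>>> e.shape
(19, 29)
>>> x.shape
(19, 17)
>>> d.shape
(7, 19)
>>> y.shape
(7, 7)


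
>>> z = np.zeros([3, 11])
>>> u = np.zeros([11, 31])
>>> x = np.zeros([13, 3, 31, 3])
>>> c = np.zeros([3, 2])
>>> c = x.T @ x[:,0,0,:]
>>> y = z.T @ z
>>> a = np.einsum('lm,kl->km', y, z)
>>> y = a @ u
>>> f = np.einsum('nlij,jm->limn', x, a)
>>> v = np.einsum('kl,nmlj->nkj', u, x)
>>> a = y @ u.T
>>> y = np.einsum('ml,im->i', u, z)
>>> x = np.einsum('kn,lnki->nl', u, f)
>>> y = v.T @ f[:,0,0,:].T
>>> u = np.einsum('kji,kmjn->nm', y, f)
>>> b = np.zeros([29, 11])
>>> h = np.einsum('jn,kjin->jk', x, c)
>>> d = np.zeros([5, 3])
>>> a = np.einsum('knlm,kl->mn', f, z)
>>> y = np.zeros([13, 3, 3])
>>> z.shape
(3, 11)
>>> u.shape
(13, 31)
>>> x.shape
(31, 3)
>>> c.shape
(3, 31, 3, 3)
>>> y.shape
(13, 3, 3)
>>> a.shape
(13, 31)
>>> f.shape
(3, 31, 11, 13)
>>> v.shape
(13, 11, 3)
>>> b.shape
(29, 11)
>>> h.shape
(31, 3)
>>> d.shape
(5, 3)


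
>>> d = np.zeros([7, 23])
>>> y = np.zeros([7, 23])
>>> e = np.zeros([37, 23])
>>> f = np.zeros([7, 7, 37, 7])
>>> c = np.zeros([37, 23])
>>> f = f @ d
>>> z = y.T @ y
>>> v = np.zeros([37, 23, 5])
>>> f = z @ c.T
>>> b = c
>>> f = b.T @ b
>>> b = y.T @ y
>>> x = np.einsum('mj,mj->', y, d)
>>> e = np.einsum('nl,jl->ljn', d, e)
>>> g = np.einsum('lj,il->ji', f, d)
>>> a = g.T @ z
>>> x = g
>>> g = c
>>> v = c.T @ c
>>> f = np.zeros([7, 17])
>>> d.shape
(7, 23)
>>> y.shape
(7, 23)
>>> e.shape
(23, 37, 7)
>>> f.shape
(7, 17)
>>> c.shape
(37, 23)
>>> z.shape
(23, 23)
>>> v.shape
(23, 23)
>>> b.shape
(23, 23)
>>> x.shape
(23, 7)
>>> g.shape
(37, 23)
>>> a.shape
(7, 23)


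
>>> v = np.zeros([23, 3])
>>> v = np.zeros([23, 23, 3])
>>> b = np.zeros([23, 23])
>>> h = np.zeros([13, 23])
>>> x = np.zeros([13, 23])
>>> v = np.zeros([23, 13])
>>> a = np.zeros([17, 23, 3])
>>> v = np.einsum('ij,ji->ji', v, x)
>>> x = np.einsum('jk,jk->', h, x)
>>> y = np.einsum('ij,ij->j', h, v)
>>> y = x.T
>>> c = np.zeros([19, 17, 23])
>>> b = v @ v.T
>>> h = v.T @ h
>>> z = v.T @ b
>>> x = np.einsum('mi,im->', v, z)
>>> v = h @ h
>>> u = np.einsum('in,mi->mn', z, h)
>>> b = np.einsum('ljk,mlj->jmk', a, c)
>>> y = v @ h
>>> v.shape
(23, 23)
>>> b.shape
(23, 19, 3)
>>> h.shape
(23, 23)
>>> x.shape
()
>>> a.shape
(17, 23, 3)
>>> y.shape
(23, 23)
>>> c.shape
(19, 17, 23)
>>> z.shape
(23, 13)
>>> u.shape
(23, 13)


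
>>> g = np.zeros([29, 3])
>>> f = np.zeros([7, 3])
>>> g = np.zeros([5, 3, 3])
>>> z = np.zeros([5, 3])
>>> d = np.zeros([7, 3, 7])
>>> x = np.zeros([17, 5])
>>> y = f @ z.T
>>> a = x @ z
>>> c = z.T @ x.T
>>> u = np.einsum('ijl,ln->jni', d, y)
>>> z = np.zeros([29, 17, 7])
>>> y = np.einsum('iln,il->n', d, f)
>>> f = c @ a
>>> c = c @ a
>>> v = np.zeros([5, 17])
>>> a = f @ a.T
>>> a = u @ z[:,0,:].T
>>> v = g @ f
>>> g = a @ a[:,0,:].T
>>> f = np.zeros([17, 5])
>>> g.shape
(3, 5, 3)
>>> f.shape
(17, 5)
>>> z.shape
(29, 17, 7)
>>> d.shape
(7, 3, 7)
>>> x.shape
(17, 5)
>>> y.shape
(7,)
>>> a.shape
(3, 5, 29)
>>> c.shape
(3, 3)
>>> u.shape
(3, 5, 7)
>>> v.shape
(5, 3, 3)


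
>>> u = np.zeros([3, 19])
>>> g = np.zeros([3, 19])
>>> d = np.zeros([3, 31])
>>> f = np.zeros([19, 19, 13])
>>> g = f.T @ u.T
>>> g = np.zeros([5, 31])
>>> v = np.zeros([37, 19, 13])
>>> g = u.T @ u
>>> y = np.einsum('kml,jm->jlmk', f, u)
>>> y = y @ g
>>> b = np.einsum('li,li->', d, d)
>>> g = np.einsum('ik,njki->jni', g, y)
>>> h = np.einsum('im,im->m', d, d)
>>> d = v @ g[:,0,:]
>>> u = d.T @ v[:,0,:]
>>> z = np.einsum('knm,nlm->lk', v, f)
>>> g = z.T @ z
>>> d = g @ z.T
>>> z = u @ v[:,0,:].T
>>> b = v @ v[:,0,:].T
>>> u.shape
(19, 19, 13)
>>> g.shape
(37, 37)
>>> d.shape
(37, 19)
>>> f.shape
(19, 19, 13)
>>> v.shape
(37, 19, 13)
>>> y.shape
(3, 13, 19, 19)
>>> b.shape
(37, 19, 37)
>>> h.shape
(31,)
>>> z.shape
(19, 19, 37)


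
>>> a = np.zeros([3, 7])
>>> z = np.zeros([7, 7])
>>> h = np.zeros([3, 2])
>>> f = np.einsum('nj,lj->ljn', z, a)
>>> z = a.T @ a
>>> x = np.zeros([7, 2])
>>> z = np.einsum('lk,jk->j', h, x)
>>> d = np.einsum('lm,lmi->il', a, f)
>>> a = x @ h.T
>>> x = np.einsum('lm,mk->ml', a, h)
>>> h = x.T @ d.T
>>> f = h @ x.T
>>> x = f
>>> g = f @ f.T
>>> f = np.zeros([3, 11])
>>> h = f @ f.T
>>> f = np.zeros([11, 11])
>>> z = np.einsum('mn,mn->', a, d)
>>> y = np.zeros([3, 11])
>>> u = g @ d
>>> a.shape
(7, 3)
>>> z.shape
()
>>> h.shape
(3, 3)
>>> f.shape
(11, 11)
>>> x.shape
(7, 3)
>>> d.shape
(7, 3)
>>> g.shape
(7, 7)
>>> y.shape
(3, 11)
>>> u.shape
(7, 3)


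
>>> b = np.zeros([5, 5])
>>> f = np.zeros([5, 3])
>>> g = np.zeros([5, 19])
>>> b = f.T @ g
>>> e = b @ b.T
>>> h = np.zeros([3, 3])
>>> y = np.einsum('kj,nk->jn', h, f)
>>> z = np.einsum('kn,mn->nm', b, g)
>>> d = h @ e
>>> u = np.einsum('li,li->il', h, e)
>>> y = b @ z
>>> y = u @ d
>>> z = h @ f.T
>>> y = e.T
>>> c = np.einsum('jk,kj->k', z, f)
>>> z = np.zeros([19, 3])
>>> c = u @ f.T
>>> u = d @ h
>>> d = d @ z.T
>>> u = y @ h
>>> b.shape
(3, 19)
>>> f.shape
(5, 3)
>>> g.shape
(5, 19)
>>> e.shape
(3, 3)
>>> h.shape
(3, 3)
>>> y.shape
(3, 3)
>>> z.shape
(19, 3)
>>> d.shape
(3, 19)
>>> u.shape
(3, 3)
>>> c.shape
(3, 5)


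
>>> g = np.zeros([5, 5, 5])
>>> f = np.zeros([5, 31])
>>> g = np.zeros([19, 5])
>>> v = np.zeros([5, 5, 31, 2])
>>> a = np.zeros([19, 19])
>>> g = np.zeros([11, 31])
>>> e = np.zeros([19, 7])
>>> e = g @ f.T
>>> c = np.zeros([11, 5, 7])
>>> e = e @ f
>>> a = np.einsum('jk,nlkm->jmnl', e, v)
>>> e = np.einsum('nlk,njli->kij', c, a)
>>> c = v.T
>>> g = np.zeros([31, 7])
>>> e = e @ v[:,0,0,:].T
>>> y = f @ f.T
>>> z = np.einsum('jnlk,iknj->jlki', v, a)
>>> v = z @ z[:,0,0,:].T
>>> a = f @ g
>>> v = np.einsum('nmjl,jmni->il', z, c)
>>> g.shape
(31, 7)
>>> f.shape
(5, 31)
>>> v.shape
(5, 11)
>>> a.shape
(5, 7)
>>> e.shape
(7, 5, 5)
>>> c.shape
(2, 31, 5, 5)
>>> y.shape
(5, 5)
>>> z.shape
(5, 31, 2, 11)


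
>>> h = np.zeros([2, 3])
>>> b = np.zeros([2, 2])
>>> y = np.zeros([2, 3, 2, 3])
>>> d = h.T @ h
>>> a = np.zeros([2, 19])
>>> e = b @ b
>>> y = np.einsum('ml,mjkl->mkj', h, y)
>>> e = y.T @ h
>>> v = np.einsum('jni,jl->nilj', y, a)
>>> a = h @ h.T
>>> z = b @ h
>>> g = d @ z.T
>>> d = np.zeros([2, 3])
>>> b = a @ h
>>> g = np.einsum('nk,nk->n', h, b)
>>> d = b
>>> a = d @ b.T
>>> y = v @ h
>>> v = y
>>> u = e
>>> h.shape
(2, 3)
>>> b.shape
(2, 3)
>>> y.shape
(2, 3, 19, 3)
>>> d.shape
(2, 3)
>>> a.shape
(2, 2)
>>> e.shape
(3, 2, 3)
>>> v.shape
(2, 3, 19, 3)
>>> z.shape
(2, 3)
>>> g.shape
(2,)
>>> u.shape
(3, 2, 3)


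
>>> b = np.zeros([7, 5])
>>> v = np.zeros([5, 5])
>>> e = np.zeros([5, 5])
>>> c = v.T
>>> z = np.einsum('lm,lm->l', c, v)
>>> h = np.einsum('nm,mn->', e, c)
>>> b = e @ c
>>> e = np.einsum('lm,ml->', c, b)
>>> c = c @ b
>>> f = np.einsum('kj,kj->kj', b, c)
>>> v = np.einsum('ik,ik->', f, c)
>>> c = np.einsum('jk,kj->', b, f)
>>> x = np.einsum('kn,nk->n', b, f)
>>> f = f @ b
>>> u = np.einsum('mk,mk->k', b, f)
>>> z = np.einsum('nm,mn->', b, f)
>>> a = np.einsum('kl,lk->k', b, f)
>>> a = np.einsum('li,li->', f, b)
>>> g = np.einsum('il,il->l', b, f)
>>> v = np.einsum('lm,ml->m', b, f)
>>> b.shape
(5, 5)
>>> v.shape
(5,)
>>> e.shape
()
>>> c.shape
()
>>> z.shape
()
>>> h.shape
()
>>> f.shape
(5, 5)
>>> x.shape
(5,)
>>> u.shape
(5,)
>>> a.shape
()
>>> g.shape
(5,)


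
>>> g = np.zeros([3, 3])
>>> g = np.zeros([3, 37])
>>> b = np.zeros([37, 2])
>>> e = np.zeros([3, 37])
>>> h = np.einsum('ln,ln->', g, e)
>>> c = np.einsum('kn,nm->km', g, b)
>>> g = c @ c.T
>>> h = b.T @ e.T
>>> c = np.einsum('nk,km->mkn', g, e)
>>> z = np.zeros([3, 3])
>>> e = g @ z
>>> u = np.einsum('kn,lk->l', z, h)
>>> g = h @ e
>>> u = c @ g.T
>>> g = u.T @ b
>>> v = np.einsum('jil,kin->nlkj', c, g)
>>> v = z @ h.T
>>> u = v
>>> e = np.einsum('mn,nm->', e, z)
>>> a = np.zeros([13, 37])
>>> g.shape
(2, 3, 2)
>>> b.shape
(37, 2)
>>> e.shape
()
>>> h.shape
(2, 3)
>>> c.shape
(37, 3, 3)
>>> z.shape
(3, 3)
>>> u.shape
(3, 2)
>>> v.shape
(3, 2)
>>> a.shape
(13, 37)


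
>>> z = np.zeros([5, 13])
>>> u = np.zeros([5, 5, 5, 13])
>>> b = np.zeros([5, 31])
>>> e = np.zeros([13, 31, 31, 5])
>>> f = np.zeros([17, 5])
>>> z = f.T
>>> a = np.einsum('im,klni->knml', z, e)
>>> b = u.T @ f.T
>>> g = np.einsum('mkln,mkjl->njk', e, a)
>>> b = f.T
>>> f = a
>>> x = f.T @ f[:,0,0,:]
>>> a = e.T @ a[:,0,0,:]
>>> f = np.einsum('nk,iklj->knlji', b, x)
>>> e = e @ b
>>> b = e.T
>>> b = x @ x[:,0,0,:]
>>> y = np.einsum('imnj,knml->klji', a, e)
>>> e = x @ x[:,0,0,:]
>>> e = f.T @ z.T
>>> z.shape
(5, 17)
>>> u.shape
(5, 5, 5, 13)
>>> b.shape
(31, 17, 31, 31)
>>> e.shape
(31, 31, 31, 5, 5)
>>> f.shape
(17, 5, 31, 31, 31)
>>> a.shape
(5, 31, 31, 31)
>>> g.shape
(5, 17, 31)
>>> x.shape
(31, 17, 31, 31)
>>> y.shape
(13, 17, 31, 5)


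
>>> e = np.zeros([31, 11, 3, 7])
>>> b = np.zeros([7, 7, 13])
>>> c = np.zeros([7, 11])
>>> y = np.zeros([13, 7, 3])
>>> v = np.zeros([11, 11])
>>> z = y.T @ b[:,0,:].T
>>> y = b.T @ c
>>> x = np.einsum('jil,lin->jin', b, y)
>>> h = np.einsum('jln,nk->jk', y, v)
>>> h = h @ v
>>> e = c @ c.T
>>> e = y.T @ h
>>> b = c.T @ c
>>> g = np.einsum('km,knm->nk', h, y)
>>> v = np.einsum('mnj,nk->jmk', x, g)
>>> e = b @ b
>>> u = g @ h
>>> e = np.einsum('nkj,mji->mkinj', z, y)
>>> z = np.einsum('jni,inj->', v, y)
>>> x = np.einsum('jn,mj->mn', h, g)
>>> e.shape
(13, 7, 11, 3, 7)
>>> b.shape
(11, 11)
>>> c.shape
(7, 11)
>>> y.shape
(13, 7, 11)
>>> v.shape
(11, 7, 13)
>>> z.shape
()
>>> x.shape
(7, 11)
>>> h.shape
(13, 11)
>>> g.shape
(7, 13)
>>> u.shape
(7, 11)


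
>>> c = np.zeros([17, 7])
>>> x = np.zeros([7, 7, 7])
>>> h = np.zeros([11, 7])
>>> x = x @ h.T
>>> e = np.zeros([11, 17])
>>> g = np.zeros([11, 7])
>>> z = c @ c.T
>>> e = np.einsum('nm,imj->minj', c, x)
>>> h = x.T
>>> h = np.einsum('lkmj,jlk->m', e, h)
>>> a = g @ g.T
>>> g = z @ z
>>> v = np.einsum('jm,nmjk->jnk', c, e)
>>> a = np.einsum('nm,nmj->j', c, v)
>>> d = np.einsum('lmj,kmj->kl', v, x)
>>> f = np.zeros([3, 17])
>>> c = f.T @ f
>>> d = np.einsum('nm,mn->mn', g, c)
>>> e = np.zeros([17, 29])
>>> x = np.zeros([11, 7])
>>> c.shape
(17, 17)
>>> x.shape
(11, 7)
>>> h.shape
(17,)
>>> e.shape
(17, 29)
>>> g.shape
(17, 17)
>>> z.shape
(17, 17)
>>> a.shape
(11,)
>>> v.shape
(17, 7, 11)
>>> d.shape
(17, 17)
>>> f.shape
(3, 17)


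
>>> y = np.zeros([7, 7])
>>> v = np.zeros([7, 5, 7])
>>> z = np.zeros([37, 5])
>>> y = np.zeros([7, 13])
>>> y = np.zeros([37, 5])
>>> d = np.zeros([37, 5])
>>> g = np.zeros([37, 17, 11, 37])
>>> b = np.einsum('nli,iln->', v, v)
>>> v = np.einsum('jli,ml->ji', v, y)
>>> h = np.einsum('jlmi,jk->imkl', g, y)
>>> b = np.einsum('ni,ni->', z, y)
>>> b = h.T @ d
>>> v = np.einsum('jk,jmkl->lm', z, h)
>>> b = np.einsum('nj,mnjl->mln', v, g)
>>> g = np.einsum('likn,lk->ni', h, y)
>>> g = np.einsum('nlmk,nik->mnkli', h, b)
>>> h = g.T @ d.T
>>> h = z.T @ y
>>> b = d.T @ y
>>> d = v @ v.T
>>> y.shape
(37, 5)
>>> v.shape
(17, 11)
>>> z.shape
(37, 5)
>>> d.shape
(17, 17)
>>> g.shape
(5, 37, 17, 11, 37)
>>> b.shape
(5, 5)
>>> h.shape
(5, 5)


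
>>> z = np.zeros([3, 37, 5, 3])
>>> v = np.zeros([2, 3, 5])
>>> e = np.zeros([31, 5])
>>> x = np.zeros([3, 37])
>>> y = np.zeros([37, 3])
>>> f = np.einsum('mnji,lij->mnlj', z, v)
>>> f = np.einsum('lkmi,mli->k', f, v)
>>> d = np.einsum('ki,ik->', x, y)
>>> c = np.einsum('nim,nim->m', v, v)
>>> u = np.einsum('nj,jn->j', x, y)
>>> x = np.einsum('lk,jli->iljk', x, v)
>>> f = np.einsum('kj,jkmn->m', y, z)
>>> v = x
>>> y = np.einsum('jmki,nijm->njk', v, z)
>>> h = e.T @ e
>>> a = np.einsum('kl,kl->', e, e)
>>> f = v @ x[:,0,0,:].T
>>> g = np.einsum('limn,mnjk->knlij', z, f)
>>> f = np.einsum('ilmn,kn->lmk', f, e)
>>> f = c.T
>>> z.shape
(3, 37, 5, 3)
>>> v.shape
(5, 3, 2, 37)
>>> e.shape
(31, 5)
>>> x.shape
(5, 3, 2, 37)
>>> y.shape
(3, 5, 2)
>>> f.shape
(5,)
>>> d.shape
()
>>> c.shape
(5,)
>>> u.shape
(37,)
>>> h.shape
(5, 5)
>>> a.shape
()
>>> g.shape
(5, 3, 3, 37, 2)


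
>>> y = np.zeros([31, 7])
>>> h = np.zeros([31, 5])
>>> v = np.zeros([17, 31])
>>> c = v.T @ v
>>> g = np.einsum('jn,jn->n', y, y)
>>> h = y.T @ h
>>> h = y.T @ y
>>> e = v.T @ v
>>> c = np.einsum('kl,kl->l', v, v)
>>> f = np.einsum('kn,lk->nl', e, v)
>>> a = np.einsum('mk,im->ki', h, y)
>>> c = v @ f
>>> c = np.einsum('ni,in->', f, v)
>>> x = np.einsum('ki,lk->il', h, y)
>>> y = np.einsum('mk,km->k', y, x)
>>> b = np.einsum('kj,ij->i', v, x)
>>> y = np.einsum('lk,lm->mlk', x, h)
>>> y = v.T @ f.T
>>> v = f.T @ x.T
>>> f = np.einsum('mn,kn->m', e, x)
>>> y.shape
(31, 31)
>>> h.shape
(7, 7)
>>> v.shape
(17, 7)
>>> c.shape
()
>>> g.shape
(7,)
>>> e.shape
(31, 31)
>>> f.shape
(31,)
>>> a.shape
(7, 31)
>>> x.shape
(7, 31)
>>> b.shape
(7,)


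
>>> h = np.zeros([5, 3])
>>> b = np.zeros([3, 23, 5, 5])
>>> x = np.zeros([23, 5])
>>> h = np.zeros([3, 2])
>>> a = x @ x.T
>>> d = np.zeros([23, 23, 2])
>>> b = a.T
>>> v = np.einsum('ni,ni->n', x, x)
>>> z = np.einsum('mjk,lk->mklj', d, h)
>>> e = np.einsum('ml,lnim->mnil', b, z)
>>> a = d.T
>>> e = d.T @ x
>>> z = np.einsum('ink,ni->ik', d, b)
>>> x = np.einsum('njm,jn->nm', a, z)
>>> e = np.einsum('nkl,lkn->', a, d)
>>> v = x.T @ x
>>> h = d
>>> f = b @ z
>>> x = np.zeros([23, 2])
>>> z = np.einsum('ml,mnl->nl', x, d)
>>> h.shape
(23, 23, 2)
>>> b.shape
(23, 23)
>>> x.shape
(23, 2)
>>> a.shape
(2, 23, 23)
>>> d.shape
(23, 23, 2)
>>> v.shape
(23, 23)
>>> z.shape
(23, 2)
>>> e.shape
()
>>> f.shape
(23, 2)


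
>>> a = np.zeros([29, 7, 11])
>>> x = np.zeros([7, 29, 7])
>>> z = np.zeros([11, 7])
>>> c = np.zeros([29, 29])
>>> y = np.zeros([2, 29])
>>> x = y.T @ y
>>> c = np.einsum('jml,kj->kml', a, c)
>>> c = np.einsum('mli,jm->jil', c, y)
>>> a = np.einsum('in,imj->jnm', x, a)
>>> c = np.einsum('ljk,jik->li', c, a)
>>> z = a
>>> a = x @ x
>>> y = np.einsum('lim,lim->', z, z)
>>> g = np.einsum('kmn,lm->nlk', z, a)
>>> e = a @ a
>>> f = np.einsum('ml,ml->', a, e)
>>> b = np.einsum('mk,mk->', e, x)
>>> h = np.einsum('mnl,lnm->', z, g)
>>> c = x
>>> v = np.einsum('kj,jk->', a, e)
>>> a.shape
(29, 29)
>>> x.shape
(29, 29)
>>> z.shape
(11, 29, 7)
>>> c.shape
(29, 29)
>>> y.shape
()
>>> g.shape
(7, 29, 11)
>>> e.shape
(29, 29)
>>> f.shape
()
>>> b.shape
()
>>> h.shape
()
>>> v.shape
()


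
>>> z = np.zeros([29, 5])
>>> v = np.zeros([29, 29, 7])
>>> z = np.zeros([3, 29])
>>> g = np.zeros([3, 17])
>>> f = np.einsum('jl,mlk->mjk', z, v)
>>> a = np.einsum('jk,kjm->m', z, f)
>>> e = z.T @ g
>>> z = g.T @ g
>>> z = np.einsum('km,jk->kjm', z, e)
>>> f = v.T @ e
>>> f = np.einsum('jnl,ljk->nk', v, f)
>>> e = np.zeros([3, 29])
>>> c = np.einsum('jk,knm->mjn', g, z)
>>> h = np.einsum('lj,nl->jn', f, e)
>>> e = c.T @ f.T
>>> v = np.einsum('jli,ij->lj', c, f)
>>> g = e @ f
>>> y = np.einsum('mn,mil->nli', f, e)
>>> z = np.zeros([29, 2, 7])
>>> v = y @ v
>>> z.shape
(29, 2, 7)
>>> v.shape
(17, 29, 17)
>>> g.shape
(29, 3, 17)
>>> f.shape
(29, 17)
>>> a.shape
(7,)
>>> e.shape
(29, 3, 29)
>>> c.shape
(17, 3, 29)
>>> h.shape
(17, 3)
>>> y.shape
(17, 29, 3)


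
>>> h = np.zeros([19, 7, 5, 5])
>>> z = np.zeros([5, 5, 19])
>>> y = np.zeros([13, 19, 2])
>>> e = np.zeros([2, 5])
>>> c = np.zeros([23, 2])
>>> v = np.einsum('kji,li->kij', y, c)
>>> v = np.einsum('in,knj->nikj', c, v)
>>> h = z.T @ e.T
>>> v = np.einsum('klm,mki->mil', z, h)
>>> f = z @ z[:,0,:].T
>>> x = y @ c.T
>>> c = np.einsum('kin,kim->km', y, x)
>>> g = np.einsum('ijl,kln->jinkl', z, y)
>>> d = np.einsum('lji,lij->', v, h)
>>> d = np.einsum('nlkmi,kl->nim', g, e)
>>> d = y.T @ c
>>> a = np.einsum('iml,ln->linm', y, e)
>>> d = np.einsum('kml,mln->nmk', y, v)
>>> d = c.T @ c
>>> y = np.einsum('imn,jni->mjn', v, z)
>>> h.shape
(19, 5, 2)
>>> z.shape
(5, 5, 19)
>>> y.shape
(2, 5, 5)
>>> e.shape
(2, 5)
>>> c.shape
(13, 23)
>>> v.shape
(19, 2, 5)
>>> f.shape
(5, 5, 5)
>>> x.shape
(13, 19, 23)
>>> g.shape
(5, 5, 2, 13, 19)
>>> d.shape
(23, 23)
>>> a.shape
(2, 13, 5, 19)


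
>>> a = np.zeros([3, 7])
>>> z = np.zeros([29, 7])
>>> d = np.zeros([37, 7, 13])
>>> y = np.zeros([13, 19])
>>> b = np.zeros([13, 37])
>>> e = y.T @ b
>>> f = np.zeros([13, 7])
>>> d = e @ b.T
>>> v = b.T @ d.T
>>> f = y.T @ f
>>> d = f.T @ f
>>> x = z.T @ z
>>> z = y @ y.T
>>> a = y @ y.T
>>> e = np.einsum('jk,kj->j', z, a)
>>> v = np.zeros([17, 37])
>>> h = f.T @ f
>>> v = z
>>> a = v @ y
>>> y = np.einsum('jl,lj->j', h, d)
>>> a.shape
(13, 19)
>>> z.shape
(13, 13)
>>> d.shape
(7, 7)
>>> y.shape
(7,)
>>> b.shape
(13, 37)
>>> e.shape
(13,)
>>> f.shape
(19, 7)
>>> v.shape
(13, 13)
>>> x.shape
(7, 7)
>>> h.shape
(7, 7)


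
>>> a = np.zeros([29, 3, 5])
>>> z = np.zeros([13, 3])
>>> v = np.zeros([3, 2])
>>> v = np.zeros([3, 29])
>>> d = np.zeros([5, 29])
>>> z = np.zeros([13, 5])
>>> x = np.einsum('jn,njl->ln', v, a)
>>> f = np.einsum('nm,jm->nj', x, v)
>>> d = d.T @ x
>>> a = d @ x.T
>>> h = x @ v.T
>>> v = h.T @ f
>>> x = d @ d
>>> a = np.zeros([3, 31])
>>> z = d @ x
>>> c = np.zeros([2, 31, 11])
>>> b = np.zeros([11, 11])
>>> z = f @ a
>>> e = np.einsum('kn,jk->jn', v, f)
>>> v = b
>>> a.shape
(3, 31)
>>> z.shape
(5, 31)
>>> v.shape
(11, 11)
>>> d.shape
(29, 29)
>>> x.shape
(29, 29)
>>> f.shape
(5, 3)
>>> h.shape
(5, 3)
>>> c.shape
(2, 31, 11)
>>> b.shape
(11, 11)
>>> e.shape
(5, 3)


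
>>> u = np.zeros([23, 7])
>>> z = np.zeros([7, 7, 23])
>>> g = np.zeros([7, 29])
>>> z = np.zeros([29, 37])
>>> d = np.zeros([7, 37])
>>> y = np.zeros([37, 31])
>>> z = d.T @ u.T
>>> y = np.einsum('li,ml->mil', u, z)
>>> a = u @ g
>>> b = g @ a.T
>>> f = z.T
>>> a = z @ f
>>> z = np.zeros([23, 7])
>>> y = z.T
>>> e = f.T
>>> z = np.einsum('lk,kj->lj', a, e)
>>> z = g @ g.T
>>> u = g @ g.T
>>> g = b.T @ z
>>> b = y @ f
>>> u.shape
(7, 7)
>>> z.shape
(7, 7)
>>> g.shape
(23, 7)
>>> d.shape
(7, 37)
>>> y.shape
(7, 23)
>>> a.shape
(37, 37)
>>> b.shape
(7, 37)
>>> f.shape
(23, 37)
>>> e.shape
(37, 23)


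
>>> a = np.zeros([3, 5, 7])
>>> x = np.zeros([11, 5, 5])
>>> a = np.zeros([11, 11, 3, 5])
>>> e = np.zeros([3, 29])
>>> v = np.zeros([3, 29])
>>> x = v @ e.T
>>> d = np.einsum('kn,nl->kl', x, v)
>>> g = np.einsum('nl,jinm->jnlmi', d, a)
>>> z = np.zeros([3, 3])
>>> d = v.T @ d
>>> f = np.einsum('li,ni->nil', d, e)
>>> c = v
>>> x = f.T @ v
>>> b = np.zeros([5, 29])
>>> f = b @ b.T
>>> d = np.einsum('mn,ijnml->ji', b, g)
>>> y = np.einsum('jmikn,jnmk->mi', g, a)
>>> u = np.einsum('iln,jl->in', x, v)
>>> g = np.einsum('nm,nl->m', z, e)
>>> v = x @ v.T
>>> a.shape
(11, 11, 3, 5)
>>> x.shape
(29, 29, 29)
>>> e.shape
(3, 29)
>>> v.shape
(29, 29, 3)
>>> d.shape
(3, 11)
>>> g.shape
(3,)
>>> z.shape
(3, 3)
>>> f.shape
(5, 5)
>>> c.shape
(3, 29)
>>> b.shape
(5, 29)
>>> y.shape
(3, 29)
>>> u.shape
(29, 29)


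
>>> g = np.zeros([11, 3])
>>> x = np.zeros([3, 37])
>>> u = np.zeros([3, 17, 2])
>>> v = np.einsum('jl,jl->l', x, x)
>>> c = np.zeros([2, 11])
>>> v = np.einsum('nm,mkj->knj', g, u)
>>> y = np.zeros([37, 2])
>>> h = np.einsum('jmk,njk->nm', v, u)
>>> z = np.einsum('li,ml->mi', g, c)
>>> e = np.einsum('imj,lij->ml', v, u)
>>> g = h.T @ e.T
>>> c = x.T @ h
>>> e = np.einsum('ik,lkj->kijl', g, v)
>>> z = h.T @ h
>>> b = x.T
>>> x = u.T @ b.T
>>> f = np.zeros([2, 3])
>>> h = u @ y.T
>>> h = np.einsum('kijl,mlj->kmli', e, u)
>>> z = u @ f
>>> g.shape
(11, 11)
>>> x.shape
(2, 17, 37)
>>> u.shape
(3, 17, 2)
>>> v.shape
(17, 11, 2)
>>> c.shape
(37, 11)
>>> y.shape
(37, 2)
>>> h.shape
(11, 3, 17, 11)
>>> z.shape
(3, 17, 3)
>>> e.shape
(11, 11, 2, 17)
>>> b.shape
(37, 3)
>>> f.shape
(2, 3)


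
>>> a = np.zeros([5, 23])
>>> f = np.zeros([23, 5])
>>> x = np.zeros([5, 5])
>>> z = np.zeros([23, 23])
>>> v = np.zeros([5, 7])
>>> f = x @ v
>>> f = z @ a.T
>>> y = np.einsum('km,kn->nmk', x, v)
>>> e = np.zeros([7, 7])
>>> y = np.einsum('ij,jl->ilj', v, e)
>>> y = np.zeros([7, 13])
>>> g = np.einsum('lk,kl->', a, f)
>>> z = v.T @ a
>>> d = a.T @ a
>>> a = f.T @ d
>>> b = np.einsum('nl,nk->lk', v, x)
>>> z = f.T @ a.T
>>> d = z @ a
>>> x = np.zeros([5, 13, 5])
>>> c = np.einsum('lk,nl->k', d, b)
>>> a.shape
(5, 23)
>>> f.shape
(23, 5)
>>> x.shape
(5, 13, 5)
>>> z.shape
(5, 5)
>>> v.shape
(5, 7)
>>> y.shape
(7, 13)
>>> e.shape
(7, 7)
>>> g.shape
()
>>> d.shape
(5, 23)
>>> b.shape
(7, 5)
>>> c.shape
(23,)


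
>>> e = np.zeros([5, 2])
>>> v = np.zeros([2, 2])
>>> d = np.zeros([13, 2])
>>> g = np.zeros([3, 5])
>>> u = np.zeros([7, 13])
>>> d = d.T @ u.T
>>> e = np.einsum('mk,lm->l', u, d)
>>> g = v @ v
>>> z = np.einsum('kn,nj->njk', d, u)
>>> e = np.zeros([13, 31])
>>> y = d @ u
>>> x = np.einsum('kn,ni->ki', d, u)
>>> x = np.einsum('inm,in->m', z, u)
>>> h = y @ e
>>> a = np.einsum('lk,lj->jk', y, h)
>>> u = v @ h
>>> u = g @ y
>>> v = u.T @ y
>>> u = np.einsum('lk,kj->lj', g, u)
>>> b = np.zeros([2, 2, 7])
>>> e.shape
(13, 31)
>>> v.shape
(13, 13)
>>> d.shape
(2, 7)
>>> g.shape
(2, 2)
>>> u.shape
(2, 13)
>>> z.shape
(7, 13, 2)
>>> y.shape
(2, 13)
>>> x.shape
(2,)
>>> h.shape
(2, 31)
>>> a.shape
(31, 13)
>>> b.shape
(2, 2, 7)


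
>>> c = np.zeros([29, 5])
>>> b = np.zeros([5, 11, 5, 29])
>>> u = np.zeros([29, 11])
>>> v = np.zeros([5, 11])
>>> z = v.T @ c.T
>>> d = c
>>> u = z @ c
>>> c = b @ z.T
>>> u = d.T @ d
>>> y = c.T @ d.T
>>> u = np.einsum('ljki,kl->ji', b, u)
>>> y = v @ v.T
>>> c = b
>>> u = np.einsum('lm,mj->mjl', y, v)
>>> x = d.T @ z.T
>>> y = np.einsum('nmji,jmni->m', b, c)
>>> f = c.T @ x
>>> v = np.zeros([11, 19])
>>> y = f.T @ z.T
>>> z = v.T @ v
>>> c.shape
(5, 11, 5, 29)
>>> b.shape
(5, 11, 5, 29)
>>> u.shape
(5, 11, 5)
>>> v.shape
(11, 19)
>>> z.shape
(19, 19)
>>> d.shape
(29, 5)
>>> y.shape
(11, 11, 5, 11)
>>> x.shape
(5, 11)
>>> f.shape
(29, 5, 11, 11)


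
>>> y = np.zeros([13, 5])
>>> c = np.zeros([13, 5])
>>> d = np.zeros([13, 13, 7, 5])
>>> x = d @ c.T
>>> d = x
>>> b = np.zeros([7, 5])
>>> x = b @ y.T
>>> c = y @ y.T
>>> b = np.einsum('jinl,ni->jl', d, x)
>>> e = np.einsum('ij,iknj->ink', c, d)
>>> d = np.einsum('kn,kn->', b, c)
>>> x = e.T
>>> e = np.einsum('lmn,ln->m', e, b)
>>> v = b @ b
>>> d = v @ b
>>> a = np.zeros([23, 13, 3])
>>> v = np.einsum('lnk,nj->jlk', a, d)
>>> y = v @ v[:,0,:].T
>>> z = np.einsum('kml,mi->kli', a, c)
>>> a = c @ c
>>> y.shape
(13, 23, 13)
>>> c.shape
(13, 13)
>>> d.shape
(13, 13)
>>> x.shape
(13, 7, 13)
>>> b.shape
(13, 13)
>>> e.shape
(7,)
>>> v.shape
(13, 23, 3)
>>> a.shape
(13, 13)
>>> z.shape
(23, 3, 13)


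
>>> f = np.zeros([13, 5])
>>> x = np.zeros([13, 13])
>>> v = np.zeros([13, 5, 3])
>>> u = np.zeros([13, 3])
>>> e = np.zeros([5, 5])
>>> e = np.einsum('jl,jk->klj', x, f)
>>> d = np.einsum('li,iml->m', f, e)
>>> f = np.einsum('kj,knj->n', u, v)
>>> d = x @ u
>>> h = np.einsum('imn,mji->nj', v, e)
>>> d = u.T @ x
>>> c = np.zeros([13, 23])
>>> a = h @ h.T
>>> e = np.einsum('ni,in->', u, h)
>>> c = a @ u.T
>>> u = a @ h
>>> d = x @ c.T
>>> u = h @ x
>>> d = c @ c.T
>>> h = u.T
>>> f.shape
(5,)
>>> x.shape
(13, 13)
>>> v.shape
(13, 5, 3)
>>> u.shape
(3, 13)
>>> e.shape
()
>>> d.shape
(3, 3)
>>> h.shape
(13, 3)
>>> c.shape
(3, 13)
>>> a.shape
(3, 3)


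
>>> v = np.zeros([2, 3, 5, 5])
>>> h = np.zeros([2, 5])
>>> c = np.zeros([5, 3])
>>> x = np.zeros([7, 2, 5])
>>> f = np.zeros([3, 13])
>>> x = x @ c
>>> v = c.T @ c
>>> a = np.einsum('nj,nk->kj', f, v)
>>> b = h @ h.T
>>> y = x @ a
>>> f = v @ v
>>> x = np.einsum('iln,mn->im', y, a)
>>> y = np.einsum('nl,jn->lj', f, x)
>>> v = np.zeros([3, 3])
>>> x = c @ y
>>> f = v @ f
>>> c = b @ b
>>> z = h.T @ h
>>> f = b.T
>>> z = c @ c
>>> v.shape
(3, 3)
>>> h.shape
(2, 5)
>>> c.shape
(2, 2)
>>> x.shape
(5, 7)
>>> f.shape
(2, 2)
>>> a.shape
(3, 13)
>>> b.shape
(2, 2)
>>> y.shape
(3, 7)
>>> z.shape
(2, 2)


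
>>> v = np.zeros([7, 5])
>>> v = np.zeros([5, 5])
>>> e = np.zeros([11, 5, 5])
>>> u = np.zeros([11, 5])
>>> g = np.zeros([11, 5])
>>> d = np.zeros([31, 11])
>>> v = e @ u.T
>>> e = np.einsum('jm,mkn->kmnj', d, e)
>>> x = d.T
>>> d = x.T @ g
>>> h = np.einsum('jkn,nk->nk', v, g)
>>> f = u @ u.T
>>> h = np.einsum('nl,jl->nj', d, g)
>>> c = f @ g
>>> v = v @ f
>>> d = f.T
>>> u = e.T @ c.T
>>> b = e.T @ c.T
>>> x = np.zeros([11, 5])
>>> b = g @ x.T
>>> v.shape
(11, 5, 11)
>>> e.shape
(5, 11, 5, 31)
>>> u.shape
(31, 5, 11, 11)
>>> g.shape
(11, 5)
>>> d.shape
(11, 11)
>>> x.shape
(11, 5)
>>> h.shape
(31, 11)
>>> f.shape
(11, 11)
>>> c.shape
(11, 5)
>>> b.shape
(11, 11)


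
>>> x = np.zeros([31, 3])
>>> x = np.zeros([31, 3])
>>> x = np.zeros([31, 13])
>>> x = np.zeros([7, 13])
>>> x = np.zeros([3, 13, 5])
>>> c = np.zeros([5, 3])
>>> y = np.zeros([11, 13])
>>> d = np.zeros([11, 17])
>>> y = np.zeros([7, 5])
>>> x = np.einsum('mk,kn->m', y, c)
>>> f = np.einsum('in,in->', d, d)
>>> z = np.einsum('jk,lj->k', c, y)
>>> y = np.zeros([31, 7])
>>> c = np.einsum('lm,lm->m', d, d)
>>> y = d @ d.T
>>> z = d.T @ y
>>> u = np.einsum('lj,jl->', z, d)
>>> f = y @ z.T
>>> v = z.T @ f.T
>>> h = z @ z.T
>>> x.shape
(7,)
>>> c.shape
(17,)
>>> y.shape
(11, 11)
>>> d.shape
(11, 17)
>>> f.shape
(11, 17)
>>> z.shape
(17, 11)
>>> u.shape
()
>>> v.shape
(11, 11)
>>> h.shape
(17, 17)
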